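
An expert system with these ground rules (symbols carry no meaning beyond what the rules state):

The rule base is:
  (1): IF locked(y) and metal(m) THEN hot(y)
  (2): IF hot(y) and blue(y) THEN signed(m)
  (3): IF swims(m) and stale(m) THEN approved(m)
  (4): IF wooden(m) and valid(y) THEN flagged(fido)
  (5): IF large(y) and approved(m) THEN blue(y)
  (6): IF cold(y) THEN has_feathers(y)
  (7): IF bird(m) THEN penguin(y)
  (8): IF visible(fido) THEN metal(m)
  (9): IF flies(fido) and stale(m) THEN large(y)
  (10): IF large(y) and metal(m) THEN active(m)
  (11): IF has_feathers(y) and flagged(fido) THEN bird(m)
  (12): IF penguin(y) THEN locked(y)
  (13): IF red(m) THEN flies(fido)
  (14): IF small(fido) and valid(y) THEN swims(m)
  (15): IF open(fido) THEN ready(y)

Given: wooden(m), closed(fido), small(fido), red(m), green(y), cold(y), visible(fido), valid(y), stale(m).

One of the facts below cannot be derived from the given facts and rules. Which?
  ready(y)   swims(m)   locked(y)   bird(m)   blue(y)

Round 1 — (4), (6), (8), (13), (14), derive flagged(fido), has_feathers(y), metal(m), flies(fido), swims(m).
Round 2 — (3), (9), (11), derive approved(m), large(y), bird(m).
Round 3 — (5), (7), (10), derive blue(y), penguin(y), active(m).
Round 4 — (12), derive locked(y).
Round 5 — (1), derive hot(y).
Round 6 — (2), derive signed(m).
Derived: swims(m) (round 1), blue(y) (round 3), locked(y) (round 4), bird(m) (round 2). ready(y) never appears in any round.

ready(y)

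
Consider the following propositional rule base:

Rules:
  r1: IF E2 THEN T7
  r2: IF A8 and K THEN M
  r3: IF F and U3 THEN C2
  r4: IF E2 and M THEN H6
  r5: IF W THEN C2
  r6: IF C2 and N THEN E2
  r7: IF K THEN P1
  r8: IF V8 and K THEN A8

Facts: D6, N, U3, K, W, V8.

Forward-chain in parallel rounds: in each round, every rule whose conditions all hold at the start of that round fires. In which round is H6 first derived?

[1] r5 [IF W THEN C2]; r7 [IF K THEN P1]; r8 [IF V8 and K THEN A8]. ⇒ new: C2, P1, A8.
[2] r2 [IF A8 and K THEN M]; r6 [IF C2 and N THEN E2]. ⇒ new: M, E2.
[3] r1 [IF E2 THEN T7]; r4 [IF E2 and M THEN H6]. ⇒ new: T7, H6.
H6 first appears in round 3.

3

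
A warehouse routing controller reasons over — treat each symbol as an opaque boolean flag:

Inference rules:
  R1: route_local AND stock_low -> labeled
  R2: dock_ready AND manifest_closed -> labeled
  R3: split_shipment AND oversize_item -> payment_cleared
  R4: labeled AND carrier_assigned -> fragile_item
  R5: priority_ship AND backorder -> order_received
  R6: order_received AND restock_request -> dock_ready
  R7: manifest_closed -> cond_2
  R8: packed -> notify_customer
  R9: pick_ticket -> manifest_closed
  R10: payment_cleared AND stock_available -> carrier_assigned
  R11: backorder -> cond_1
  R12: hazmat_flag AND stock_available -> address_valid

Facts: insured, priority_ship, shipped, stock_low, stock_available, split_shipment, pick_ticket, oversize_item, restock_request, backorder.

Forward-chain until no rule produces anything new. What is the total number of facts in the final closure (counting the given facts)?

19

Round 1: R3 [split_shipment AND oversize_item -> payment_cleared]; R5 [priority_ship AND backorder -> order_received]; R9 [pick_ticket -> manifest_closed]; R11 [backorder -> cond_1]. Adds payment_cleared, order_received, manifest_closed, cond_1.
Round 2: R6 [order_received AND restock_request -> dock_ready]; R7 [manifest_closed -> cond_2]; R10 [payment_cleared AND stock_available -> carrier_assigned]. Adds dock_ready, cond_2, carrier_assigned.
Round 3: R2 [dock_ready AND manifest_closed -> labeled]. Adds labeled.
Round 4: R4 [labeled AND carrier_assigned -> fragile_item]. Adds fragile_item.
Closure: {backorder, carrier_assigned, cond_1, cond_2, dock_ready, fragile_item, insured, labeled, manifest_closed, order_received, oversize_item, payment_cleared, pick_ticket, priority_ship, restock_request, shipped, split_shipment, stock_available, stock_low} — 19 facts.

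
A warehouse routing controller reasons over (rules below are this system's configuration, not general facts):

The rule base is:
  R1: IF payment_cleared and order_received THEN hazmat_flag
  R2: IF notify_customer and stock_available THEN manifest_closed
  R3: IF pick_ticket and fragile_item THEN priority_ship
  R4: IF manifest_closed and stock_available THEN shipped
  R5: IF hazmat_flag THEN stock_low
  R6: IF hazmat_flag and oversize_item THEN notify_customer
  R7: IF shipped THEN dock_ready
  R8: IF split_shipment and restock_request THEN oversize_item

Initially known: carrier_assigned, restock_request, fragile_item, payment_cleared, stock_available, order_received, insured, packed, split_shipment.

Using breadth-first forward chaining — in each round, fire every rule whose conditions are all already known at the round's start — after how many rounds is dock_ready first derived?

Round 1: R1 [IF payment_cleared and order_received THEN hazmat_flag]; R8 [IF split_shipment and restock_request THEN oversize_item]. New: hazmat_flag, oversize_item.
Round 2: R5 [IF hazmat_flag THEN stock_low]; R6 [IF hazmat_flag and oversize_item THEN notify_customer]. New: stock_low, notify_customer.
Round 3: R2 [IF notify_customer and stock_available THEN manifest_closed]. New: manifest_closed.
Round 4: R4 [IF manifest_closed and stock_available THEN shipped]. New: shipped.
Round 5: R7 [IF shipped THEN dock_ready]. New: dock_ready.
dock_ready first appears in round 5.

5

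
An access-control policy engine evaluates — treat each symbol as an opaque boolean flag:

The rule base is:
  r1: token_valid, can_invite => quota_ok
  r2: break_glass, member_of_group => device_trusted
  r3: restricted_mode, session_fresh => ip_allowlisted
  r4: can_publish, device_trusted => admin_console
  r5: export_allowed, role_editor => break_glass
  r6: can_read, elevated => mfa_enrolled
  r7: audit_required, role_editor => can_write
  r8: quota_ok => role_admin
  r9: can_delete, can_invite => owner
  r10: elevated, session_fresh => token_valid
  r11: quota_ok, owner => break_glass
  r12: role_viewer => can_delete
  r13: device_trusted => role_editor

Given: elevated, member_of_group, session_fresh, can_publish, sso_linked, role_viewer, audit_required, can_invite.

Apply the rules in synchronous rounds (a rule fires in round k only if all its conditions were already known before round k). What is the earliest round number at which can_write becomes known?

Round 1: r10 [elevated, session_fresh => token_valid]; r12 [role_viewer => can_delete]. New: token_valid, can_delete.
Round 2: r1 [token_valid, can_invite => quota_ok]; r9 [can_delete, can_invite => owner]. New: quota_ok, owner.
Round 3: r8 [quota_ok => role_admin]; r11 [quota_ok, owner => break_glass]. New: role_admin, break_glass.
Round 4: r2 [break_glass, member_of_group => device_trusted]. New: device_trusted.
Round 5: r4 [can_publish, device_trusted => admin_console]; r13 [device_trusted => role_editor]. New: admin_console, role_editor.
Round 6: r7 [audit_required, role_editor => can_write]. New: can_write.
can_write first appears in round 6.

6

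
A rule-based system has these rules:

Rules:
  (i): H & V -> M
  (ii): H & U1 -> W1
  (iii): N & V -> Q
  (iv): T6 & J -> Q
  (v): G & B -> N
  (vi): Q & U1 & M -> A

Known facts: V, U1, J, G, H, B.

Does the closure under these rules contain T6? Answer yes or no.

Round 1 — (i), (ii), (v), derive M, W1, N.
Round 2 — (iii), derive Q.
Round 3 — (vi), derive A.
Fixed point reached. No rule has T6 as a consequent, and it is not given.

no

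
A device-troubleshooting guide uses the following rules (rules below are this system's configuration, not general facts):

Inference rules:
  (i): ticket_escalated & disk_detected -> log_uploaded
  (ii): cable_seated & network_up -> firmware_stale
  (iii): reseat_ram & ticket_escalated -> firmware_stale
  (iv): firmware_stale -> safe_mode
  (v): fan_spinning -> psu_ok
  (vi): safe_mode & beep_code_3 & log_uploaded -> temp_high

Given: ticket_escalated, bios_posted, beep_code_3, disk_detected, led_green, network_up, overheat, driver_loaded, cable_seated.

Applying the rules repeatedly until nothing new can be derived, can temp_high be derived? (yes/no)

Round 1 fires (i), (ii), giving log_uploaded, firmware_stale.
Round 2 fires (iv), giving safe_mode.
Round 3 fires (vi), giving temp_high.
temp_high appears in round 3, so it is derivable.

yes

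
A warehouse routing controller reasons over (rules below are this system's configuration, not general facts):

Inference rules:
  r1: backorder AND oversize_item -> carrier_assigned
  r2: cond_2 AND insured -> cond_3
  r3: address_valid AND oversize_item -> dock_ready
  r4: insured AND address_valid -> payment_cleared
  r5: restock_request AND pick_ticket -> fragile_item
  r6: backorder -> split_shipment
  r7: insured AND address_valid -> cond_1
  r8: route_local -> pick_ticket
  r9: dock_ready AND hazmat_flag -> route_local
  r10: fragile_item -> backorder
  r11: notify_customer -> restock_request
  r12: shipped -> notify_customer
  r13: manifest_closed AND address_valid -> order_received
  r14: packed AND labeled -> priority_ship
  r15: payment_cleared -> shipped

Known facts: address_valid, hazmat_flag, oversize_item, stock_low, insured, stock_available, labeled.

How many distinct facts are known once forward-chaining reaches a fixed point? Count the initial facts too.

Round 1: r3 [address_valid AND oversize_item -> dock_ready]; r4 [insured AND address_valid -> payment_cleared]; r7 [insured AND address_valid -> cond_1]. Adds dock_ready, payment_cleared, cond_1.
Round 2: r9 [dock_ready AND hazmat_flag -> route_local]; r15 [payment_cleared -> shipped]. Adds route_local, shipped.
Round 3: r8 [route_local -> pick_ticket]; r12 [shipped -> notify_customer]. Adds pick_ticket, notify_customer.
Round 4: r11 [notify_customer -> restock_request]. Adds restock_request.
Round 5: r5 [restock_request AND pick_ticket -> fragile_item]. Adds fragile_item.
Round 6: r10 [fragile_item -> backorder]. Adds backorder.
Round 7: r1 [backorder AND oversize_item -> carrier_assigned]; r6 [backorder -> split_shipment]. Adds carrier_assigned, split_shipment.
Closure: {address_valid, backorder, carrier_assigned, cond_1, dock_ready, fragile_item, hazmat_flag, insured, labeled, notify_customer, oversize_item, payment_cleared, pick_ticket, restock_request, route_local, shipped, split_shipment, stock_available, stock_low} — 19 facts.

19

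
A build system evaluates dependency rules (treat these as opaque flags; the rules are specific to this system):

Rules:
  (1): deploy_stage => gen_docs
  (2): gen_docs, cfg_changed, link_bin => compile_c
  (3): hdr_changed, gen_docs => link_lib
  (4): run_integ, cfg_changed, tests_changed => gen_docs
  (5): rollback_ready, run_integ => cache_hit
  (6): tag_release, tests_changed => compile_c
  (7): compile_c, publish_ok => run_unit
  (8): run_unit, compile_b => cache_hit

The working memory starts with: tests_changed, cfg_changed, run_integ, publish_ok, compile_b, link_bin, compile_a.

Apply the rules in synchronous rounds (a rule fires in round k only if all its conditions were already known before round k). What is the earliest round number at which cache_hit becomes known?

4

Round 1 fires (4), giving gen_docs.
Round 2 fires (2), giving compile_c.
Round 3 fires (7), giving run_unit.
Round 4 fires (8), giving cache_hit.
cache_hit first appears in round 4.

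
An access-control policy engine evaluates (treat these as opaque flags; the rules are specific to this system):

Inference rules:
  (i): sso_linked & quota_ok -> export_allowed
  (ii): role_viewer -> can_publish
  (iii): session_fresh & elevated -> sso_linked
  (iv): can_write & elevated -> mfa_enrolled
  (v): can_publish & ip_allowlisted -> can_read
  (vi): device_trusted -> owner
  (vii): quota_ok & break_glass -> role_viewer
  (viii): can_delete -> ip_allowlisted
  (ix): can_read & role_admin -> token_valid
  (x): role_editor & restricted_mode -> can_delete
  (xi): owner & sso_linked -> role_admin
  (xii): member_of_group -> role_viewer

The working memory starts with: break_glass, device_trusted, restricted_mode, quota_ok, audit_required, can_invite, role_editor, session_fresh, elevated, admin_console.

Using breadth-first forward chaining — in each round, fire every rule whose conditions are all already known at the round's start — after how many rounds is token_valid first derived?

[1] (iii) [session_fresh & elevated -> sso_linked]; (vi) [device_trusted -> owner]; (vii) [quota_ok & break_glass -> role_viewer]; (x) [role_editor & restricted_mode -> can_delete]. ⇒ new: sso_linked, owner, role_viewer, can_delete.
[2] (i) [sso_linked & quota_ok -> export_allowed]; (ii) [role_viewer -> can_publish]; (viii) [can_delete -> ip_allowlisted]; (xi) [owner & sso_linked -> role_admin]. ⇒ new: export_allowed, can_publish, ip_allowlisted, role_admin.
[3] (v) [can_publish & ip_allowlisted -> can_read]. ⇒ new: can_read.
[4] (ix) [can_read & role_admin -> token_valid]. ⇒ new: token_valid.
token_valid first appears in round 4.

4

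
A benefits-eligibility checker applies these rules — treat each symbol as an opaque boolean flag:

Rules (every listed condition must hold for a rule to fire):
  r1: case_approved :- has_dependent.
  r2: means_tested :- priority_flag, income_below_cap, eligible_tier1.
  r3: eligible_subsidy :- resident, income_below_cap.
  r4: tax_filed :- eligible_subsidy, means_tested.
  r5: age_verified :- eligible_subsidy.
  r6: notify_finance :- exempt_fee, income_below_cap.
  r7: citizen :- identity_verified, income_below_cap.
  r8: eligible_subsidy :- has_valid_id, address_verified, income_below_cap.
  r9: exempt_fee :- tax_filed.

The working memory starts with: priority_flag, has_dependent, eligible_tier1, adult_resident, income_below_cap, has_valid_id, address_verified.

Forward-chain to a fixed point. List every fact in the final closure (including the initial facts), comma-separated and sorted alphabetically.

address_verified, adult_resident, age_verified, case_approved, eligible_subsidy, eligible_tier1, exempt_fee, has_dependent, has_valid_id, income_below_cap, means_tested, notify_finance, priority_flag, tax_filed

Round 1: r1 [case_approved :- has_dependent.]; r2 [means_tested :- priority_flag, income_below_cap, eligible_tier1.]; r8 [eligible_subsidy :- has_valid_id, address_verified, income_below_cap.]. Adds case_approved, means_tested, eligible_subsidy.
Round 2: r4 [tax_filed :- eligible_subsidy, means_tested.]; r5 [age_verified :- eligible_subsidy.]. Adds tax_filed, age_verified.
Round 3: r9 [exempt_fee :- tax_filed.]. Adds exempt_fee.
Round 4: r6 [notify_finance :- exempt_fee, income_below_cap.]. Adds notify_finance.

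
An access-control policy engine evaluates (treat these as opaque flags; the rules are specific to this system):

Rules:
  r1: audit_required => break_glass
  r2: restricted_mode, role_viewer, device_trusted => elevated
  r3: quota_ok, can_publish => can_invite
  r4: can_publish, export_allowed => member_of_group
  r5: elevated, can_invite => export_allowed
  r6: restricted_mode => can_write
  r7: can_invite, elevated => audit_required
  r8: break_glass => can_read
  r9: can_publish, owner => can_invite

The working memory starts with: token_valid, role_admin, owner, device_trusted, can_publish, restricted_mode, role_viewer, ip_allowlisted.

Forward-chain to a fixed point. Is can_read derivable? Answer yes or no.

Round 1: r2 [restricted_mode, role_viewer, device_trusted => elevated]; r6 [restricted_mode => can_write]; r9 [can_publish, owner => can_invite]. Adds elevated, can_write, can_invite.
Round 2: r5 [elevated, can_invite => export_allowed]; r7 [can_invite, elevated => audit_required]. Adds export_allowed, audit_required.
Round 3: r1 [audit_required => break_glass]; r4 [can_publish, export_allowed => member_of_group]. Adds break_glass, member_of_group.
Round 4: r8 [break_glass => can_read]. Adds can_read.
can_read appears in round 4, so it is derivable.

yes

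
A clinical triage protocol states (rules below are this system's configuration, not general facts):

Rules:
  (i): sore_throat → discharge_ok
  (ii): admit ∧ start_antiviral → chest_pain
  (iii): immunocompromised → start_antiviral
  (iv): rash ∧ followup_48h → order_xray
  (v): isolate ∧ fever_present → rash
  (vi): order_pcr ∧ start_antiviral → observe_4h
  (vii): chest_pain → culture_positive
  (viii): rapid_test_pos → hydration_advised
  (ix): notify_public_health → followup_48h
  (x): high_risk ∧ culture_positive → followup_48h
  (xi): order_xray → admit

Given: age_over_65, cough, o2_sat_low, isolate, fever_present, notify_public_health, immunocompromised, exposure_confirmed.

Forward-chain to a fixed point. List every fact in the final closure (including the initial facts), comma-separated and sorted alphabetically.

[1] (iii) [immunocompromised → start_antiviral]; (v) [isolate ∧ fever_present → rash]; (ix) [notify_public_health → followup_48h]. ⇒ new: start_antiviral, rash, followup_48h.
[2] (iv) [rash ∧ followup_48h → order_xray]. ⇒ new: order_xray.
[3] (xi) [order_xray → admit]. ⇒ new: admit.
[4] (ii) [admit ∧ start_antiviral → chest_pain]. ⇒ new: chest_pain.
[5] (vii) [chest_pain → culture_positive]. ⇒ new: culture_positive.

admit, age_over_65, chest_pain, cough, culture_positive, exposure_confirmed, fever_present, followup_48h, immunocompromised, isolate, notify_public_health, o2_sat_low, order_xray, rash, start_antiviral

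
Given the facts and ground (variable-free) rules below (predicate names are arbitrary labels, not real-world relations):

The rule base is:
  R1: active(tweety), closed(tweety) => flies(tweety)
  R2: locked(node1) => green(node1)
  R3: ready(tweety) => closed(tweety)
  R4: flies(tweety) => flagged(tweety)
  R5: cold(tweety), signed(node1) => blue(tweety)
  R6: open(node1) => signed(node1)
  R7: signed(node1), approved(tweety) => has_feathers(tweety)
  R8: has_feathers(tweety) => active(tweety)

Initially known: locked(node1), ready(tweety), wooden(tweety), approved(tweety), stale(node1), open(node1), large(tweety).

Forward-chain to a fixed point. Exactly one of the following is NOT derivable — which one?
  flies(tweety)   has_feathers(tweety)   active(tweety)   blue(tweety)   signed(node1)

blue(tweety)

Round 1 fires R2, R3, R6, giving green(node1), closed(tweety), signed(node1).
Round 2 fires R7, giving has_feathers(tweety).
Round 3 fires R8, giving active(tweety).
Round 4 fires R1, giving flies(tweety).
Round 5 fires R4, giving flagged(tweety).
Derived: has_feathers(tweety) (round 2), active(tweety) (round 3), signed(node1) (round 1), flies(tweety) (round 4). blue(tweety) never appears in any round.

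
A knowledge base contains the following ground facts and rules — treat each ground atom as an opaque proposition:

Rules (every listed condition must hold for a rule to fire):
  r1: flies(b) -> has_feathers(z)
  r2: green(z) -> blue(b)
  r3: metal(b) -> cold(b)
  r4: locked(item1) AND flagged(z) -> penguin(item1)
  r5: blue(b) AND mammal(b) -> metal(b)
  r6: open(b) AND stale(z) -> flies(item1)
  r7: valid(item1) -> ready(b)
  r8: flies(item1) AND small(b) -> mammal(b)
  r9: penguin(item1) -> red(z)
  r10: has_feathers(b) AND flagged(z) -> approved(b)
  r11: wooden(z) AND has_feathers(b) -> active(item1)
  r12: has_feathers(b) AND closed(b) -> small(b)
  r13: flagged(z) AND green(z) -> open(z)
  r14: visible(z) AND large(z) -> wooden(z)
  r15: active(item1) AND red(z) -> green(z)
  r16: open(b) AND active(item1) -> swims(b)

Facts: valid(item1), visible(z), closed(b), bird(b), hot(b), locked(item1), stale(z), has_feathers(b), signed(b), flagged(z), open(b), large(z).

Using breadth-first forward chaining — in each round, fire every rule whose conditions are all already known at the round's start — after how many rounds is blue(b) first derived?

Round 1: r4 [locked(item1) AND flagged(z) -> penguin(item1)]; r6 [open(b) AND stale(z) -> flies(item1)]; r7 [valid(item1) -> ready(b)]; r10 [has_feathers(b) AND flagged(z) -> approved(b)]; r12 [has_feathers(b) AND closed(b) -> small(b)]; r14 [visible(z) AND large(z) -> wooden(z)]. New: penguin(item1), flies(item1), ready(b), approved(b), small(b), wooden(z).
Round 2: r8 [flies(item1) AND small(b) -> mammal(b)]; r9 [penguin(item1) -> red(z)]; r11 [wooden(z) AND has_feathers(b) -> active(item1)]. New: mammal(b), red(z), active(item1).
Round 3: r15 [active(item1) AND red(z) -> green(z)]; r16 [open(b) AND active(item1) -> swims(b)]. New: green(z), swims(b).
Round 4: r2 [green(z) -> blue(b)]; r13 [flagged(z) AND green(z) -> open(z)]. New: blue(b), open(z).
blue(b) first appears in round 4.

4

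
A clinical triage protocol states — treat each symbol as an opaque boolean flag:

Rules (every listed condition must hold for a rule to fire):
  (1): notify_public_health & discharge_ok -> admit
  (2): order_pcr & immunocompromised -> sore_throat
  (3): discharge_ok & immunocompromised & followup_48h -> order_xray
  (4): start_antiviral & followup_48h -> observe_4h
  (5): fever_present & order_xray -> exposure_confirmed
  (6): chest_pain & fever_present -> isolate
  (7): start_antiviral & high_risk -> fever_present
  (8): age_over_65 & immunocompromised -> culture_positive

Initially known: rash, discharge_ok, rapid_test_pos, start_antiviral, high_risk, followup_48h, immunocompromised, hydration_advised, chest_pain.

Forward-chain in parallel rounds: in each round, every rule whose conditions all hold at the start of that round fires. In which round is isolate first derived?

Round 1 — (3), (4), (7), derive order_xray, observe_4h, fever_present.
Round 2 — (5), (6), derive exposure_confirmed, isolate.
isolate first appears in round 2.

2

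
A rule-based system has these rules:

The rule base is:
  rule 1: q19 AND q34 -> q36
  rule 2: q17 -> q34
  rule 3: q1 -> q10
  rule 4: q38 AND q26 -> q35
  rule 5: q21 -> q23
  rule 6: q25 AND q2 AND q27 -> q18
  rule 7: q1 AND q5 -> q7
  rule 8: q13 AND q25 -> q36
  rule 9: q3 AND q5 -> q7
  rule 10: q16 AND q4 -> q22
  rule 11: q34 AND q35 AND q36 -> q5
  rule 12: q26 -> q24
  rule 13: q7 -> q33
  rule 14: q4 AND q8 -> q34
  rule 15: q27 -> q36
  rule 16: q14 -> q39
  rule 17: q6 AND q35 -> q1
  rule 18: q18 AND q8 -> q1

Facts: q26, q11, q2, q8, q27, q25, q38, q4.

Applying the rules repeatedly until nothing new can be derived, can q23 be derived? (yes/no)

no

Round 1 — rule 4, rule 6, rule 12, rule 14, rule 15, derive q35, q18, q24, q34, q36.
Round 2 — rule 11, rule 18, derive q5, q1.
Round 3 — rule 3, rule 7, derive q10, q7.
Round 4 — rule 13, derive q33.
Fixed point reached. q23 is concluded only by rule 5; rule 5 needs q21 (never derived).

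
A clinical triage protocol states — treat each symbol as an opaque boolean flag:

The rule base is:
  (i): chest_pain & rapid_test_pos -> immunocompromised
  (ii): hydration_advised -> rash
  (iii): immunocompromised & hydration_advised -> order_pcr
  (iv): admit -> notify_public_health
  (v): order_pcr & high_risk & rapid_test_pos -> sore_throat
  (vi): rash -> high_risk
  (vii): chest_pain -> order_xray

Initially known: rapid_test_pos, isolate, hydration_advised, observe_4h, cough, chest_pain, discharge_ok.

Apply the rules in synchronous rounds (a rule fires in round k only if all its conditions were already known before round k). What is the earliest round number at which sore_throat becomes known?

3

Round 1 fires (i), (ii), (vii), giving immunocompromised, rash, order_xray.
Round 2 fires (iii), (vi), giving order_pcr, high_risk.
Round 3 fires (v), giving sore_throat.
sore_throat first appears in round 3.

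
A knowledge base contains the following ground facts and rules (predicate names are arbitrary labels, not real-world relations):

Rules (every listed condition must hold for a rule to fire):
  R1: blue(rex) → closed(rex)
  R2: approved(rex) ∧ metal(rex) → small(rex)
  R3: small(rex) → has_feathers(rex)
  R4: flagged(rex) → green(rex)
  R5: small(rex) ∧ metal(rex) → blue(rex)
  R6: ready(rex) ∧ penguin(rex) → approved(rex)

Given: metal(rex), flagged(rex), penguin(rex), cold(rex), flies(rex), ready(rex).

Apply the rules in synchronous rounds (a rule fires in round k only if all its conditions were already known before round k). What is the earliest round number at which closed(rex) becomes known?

Round 1 fires R4, R6, giving green(rex), approved(rex).
Round 2 fires R2, giving small(rex).
Round 3 fires R3, R5, giving has_feathers(rex), blue(rex).
Round 4 fires R1, giving closed(rex).
closed(rex) first appears in round 4.

4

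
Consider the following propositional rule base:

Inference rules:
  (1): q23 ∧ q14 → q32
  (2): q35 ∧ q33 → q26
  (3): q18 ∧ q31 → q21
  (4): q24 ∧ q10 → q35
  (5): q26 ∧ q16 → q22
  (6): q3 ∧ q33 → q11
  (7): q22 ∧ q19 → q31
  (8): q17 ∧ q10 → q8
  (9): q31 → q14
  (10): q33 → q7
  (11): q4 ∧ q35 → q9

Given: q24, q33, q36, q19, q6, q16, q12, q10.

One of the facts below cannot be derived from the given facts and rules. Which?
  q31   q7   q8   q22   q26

q8

Round 1 — (4), (10), derive q35, q7.
Round 2 — (2), derive q26.
Round 3 — (5), derive q22.
Round 4 — (7), derive q31.
Round 5 — (9), derive q14.
Derived: q26 (round 2), q22 (round 3), q31 (round 4), q7 (round 1). q8 never appears in any round.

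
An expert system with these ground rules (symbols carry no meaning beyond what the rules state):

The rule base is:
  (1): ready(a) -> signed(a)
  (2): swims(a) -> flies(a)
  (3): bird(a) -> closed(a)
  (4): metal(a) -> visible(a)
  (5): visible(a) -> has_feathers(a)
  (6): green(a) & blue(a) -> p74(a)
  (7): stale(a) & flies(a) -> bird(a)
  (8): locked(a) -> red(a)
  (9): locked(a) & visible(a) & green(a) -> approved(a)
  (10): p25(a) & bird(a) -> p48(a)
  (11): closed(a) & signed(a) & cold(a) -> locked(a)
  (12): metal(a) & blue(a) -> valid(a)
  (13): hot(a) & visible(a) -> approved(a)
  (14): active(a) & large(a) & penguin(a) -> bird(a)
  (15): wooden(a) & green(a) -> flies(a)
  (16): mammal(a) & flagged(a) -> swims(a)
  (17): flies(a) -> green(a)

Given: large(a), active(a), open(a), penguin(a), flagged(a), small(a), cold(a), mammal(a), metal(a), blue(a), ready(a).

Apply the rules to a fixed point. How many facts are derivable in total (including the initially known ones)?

24

Round 1: (1) [ready(a) -> signed(a)]; (4) [metal(a) -> visible(a)]; (12) [metal(a) & blue(a) -> valid(a)]; (14) [active(a) & large(a) & penguin(a) -> bird(a)]; (16) [mammal(a) & flagged(a) -> swims(a)]. New: signed(a), visible(a), valid(a), bird(a), swims(a).
Round 2: (2) [swims(a) -> flies(a)]; (3) [bird(a) -> closed(a)]; (5) [visible(a) -> has_feathers(a)]. New: flies(a), closed(a), has_feathers(a).
Round 3: (11) [closed(a) & signed(a) & cold(a) -> locked(a)]; (17) [flies(a) -> green(a)]. New: locked(a), green(a).
Round 4: (6) [green(a) & blue(a) -> p74(a)]; (8) [locked(a) -> red(a)]; (9) [locked(a) & visible(a) & green(a) -> approved(a)]. New: p74(a), red(a), approved(a).
Closure: {active(a), approved(a), bird(a), blue(a), closed(a), cold(a), flagged(a), flies(a), green(a), has_feathers(a), large(a), locked(a), mammal(a), metal(a), open(a), p74(a), penguin(a), ready(a), red(a), signed(a), small(a), swims(a), valid(a), visible(a)} — 24 facts.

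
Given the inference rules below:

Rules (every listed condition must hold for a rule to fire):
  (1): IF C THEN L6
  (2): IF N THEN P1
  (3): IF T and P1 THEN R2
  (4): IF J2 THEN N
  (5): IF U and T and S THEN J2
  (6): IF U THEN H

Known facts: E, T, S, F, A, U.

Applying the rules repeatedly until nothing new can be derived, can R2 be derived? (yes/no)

yes

[1] (5) [IF U and T and S THEN J2]; (6) [IF U THEN H]. ⇒ new: J2, H.
[2] (4) [IF J2 THEN N]. ⇒ new: N.
[3] (2) [IF N THEN P1]. ⇒ new: P1.
[4] (3) [IF T and P1 THEN R2]. ⇒ new: R2.
R2 appears in round 4, so it is derivable.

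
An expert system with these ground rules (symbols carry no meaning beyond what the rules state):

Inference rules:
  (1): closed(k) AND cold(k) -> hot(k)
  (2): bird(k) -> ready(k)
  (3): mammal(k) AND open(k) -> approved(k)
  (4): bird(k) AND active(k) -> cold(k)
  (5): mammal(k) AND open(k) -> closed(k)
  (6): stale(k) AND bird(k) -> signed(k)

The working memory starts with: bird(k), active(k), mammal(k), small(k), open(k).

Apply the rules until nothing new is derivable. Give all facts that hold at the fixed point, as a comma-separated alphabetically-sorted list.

active(k), approved(k), bird(k), closed(k), cold(k), hot(k), mammal(k), open(k), ready(k), small(k)

Round 1 — (2), (3), (4), (5), derive ready(k), approved(k), cold(k), closed(k).
Round 2 — (1), derive hot(k).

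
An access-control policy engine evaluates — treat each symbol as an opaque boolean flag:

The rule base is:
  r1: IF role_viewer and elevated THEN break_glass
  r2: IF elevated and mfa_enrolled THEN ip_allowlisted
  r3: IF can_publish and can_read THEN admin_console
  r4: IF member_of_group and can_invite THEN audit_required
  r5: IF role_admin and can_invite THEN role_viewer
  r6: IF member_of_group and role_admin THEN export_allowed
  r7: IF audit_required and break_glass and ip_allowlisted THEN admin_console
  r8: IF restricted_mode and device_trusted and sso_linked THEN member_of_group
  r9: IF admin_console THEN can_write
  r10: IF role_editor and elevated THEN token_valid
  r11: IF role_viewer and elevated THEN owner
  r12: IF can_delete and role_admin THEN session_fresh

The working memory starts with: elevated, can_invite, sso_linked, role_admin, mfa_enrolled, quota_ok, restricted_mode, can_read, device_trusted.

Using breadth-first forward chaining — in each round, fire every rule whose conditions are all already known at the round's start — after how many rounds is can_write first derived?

4

Round 1: r2 [IF elevated and mfa_enrolled THEN ip_allowlisted]; r5 [IF role_admin and can_invite THEN role_viewer]; r8 [IF restricted_mode and device_trusted and sso_linked THEN member_of_group]. Adds ip_allowlisted, role_viewer, member_of_group.
Round 2: r1 [IF role_viewer and elevated THEN break_glass]; r4 [IF member_of_group and can_invite THEN audit_required]; r6 [IF member_of_group and role_admin THEN export_allowed]; r11 [IF role_viewer and elevated THEN owner]. Adds break_glass, audit_required, export_allowed, owner.
Round 3: r7 [IF audit_required and break_glass and ip_allowlisted THEN admin_console]. Adds admin_console.
Round 4: r9 [IF admin_console THEN can_write]. Adds can_write.
can_write first appears in round 4.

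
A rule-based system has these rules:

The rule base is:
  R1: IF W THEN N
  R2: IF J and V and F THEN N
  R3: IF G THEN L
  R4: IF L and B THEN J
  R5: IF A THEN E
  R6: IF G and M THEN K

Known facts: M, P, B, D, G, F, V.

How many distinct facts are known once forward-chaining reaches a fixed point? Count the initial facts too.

11

Round 1 — R3, R6, derive L, K.
Round 2 — R4, derive J.
Round 3 — R2, derive N.
Closure: {B, D, F, G, J, K, L, M, N, P, V} — 11 facts.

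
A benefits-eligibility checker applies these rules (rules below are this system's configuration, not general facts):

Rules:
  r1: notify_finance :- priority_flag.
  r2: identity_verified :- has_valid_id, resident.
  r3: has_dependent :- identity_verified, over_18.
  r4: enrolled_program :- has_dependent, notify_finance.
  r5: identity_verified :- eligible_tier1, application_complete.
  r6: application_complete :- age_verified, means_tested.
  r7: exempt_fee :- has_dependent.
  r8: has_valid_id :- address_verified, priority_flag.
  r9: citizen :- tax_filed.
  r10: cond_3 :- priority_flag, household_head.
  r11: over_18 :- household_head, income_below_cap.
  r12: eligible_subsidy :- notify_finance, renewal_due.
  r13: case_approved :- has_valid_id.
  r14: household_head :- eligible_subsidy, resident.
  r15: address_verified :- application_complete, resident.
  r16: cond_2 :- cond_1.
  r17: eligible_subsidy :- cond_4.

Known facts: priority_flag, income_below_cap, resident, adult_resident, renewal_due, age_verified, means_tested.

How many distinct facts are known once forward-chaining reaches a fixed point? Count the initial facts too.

20

Round 1 fires r1, r6, giving notify_finance, application_complete.
Round 2 fires r12, r15, giving eligible_subsidy, address_verified.
Round 3 fires r8, r14, giving has_valid_id, household_head.
Round 4 fires r2, r10, r11, r13, giving identity_verified, cond_3, over_18, case_approved.
Round 5 fires r3, giving has_dependent.
Round 6 fires r4, r7, giving enrolled_program, exempt_fee.
Closure: {address_verified, adult_resident, age_verified, application_complete, case_approved, cond_3, eligible_subsidy, enrolled_program, exempt_fee, has_dependent, has_valid_id, household_head, identity_verified, income_below_cap, means_tested, notify_finance, over_18, priority_flag, renewal_due, resident} — 20 facts.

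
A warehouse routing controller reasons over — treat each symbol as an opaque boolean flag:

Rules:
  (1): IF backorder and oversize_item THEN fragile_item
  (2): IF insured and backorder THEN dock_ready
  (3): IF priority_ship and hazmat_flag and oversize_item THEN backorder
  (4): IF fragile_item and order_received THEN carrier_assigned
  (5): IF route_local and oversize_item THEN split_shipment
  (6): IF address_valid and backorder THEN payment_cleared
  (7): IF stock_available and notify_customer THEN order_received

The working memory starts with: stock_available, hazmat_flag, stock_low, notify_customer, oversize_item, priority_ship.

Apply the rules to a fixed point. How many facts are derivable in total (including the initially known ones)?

10

Round 1: (3) [IF priority_ship and hazmat_flag and oversize_item THEN backorder]; (7) [IF stock_available and notify_customer THEN order_received]. Adds backorder, order_received.
Round 2: (1) [IF backorder and oversize_item THEN fragile_item]. Adds fragile_item.
Round 3: (4) [IF fragile_item and order_received THEN carrier_assigned]. Adds carrier_assigned.
Closure: {backorder, carrier_assigned, fragile_item, hazmat_flag, notify_customer, order_received, oversize_item, priority_ship, stock_available, stock_low} — 10 facts.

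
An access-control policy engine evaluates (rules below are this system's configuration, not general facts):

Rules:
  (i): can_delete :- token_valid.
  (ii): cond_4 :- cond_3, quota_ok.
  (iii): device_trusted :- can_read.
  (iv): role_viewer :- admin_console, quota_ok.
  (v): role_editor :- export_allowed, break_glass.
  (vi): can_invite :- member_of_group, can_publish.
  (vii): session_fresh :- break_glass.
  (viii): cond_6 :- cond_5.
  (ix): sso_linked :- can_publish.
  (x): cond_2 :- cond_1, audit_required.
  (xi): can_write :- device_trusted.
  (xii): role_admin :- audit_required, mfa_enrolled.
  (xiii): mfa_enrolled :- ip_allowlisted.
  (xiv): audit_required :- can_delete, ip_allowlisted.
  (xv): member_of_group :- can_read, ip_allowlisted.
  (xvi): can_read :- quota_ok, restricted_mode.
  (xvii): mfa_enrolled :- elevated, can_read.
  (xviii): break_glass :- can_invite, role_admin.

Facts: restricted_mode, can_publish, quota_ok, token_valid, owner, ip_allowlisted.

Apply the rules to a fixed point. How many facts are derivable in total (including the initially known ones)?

18

[1] (i) [can_delete :- token_valid.]; (ix) [sso_linked :- can_publish.]; (xiii) [mfa_enrolled :- ip_allowlisted.]; (xvi) [can_read :- quota_ok, restricted_mode.]. ⇒ new: can_delete, sso_linked, mfa_enrolled, can_read.
[2] (iii) [device_trusted :- can_read.]; (xiv) [audit_required :- can_delete, ip_allowlisted.]; (xv) [member_of_group :- can_read, ip_allowlisted.]. ⇒ new: device_trusted, audit_required, member_of_group.
[3] (vi) [can_invite :- member_of_group, can_publish.]; (xi) [can_write :- device_trusted.]; (xii) [role_admin :- audit_required, mfa_enrolled.]. ⇒ new: can_invite, can_write, role_admin.
[4] (xviii) [break_glass :- can_invite, role_admin.]. ⇒ new: break_glass.
[5] (vii) [session_fresh :- break_glass.]. ⇒ new: session_fresh.
Closure: {audit_required, break_glass, can_delete, can_invite, can_publish, can_read, can_write, device_trusted, ip_allowlisted, member_of_group, mfa_enrolled, owner, quota_ok, restricted_mode, role_admin, session_fresh, sso_linked, token_valid} — 18 facts.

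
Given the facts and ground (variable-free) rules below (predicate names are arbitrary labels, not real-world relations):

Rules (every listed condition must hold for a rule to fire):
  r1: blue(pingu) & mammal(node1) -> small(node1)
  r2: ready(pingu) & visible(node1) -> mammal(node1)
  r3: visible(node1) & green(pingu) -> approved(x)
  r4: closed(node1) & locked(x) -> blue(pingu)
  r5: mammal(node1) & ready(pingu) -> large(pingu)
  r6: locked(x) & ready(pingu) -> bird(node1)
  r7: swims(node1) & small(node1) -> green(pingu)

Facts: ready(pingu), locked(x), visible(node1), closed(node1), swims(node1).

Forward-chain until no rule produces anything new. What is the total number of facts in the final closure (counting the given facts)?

Round 1: r2 [ready(pingu) & visible(node1) -> mammal(node1)]; r4 [closed(node1) & locked(x) -> blue(pingu)]; r6 [locked(x) & ready(pingu) -> bird(node1)]. New: mammal(node1), blue(pingu), bird(node1).
Round 2: r1 [blue(pingu) & mammal(node1) -> small(node1)]; r5 [mammal(node1) & ready(pingu) -> large(pingu)]. New: small(node1), large(pingu).
Round 3: r7 [swims(node1) & small(node1) -> green(pingu)]. New: green(pingu).
Round 4: r3 [visible(node1) & green(pingu) -> approved(x)]. New: approved(x).
Closure: {approved(x), bird(node1), blue(pingu), closed(node1), green(pingu), large(pingu), locked(x), mammal(node1), ready(pingu), small(node1), swims(node1), visible(node1)} — 12 facts.

12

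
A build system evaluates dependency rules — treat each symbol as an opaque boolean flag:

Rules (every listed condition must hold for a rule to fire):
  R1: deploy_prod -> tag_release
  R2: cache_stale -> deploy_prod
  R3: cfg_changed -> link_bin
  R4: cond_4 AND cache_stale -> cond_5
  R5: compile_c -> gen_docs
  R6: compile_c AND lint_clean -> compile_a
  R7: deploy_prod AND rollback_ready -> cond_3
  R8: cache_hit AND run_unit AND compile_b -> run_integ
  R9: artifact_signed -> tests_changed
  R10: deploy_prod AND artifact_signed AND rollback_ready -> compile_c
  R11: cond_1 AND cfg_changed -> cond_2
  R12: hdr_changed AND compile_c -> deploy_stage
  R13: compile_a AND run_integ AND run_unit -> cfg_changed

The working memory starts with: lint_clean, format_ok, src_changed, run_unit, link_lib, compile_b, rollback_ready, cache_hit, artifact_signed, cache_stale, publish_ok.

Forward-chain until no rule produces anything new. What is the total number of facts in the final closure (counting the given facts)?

Round 1 — R2, R8, R9, derive deploy_prod, run_integ, tests_changed.
Round 2 — R1, R7, R10, derive tag_release, cond_3, compile_c.
Round 3 — R5, R6, derive gen_docs, compile_a.
Round 4 — R13, derive cfg_changed.
Round 5 — R3, derive link_bin.
Closure: {artifact_signed, cache_hit, cache_stale, cfg_changed, compile_a, compile_b, compile_c, cond_3, deploy_prod, format_ok, gen_docs, link_bin, link_lib, lint_clean, publish_ok, rollback_ready, run_integ, run_unit, src_changed, tag_release, tests_changed} — 21 facts.

21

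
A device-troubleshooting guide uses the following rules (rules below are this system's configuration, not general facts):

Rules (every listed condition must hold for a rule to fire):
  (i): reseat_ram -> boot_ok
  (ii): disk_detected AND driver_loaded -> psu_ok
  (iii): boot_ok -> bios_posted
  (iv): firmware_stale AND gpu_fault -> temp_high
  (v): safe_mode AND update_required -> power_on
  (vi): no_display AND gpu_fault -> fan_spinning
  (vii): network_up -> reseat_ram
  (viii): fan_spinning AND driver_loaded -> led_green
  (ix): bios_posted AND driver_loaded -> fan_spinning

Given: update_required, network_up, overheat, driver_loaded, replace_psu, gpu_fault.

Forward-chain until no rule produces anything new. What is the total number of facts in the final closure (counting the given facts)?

11

[1] (vii) [network_up -> reseat_ram]. ⇒ new: reseat_ram.
[2] (i) [reseat_ram -> boot_ok]. ⇒ new: boot_ok.
[3] (iii) [boot_ok -> bios_posted]. ⇒ new: bios_posted.
[4] (ix) [bios_posted AND driver_loaded -> fan_spinning]. ⇒ new: fan_spinning.
[5] (viii) [fan_spinning AND driver_loaded -> led_green]. ⇒ new: led_green.
Closure: {bios_posted, boot_ok, driver_loaded, fan_spinning, gpu_fault, led_green, network_up, overheat, replace_psu, reseat_ram, update_required} — 11 facts.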